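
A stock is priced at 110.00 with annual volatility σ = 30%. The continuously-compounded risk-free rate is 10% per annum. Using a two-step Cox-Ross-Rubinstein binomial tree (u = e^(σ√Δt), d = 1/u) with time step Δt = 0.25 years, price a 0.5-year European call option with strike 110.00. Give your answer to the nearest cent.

CRR parameters: u = e^(σ√Δt) = e^(0.3·√0.25) = 1.1618, d = 1/u = 0.8607
Per-period rate: rΔt = 0.1·0.25 = 0.025, so R = e^0.025 = 1.0253
Risk-neutral probability p = (e^0.025 − 0.8607)/(1.1618 − 0.8607) = 0.1646/0.3011 = 0.5466
Terminal stock prices: S_uu = 148.5, S_ud = 110, S_dd = 81.49
Terminal payoffs (S − K): max(38.48, 0) = 38.48, max(0, 0) = 0, max(-28.51, 0) = 0
Node u (S = 127.8): V_u = e^(−0.025)·[0.5466·38.4845 + 0.4534·0.0000] = 20.5177
Node d (S = 94.68): V_d = e^(−0.025)·[0.5466·0.0000 + 0.4534·0.0000] = 0.0000
Node 0 (S = 110): V_0 = e^(−0.025)·[0.5466·20.5177 + 0.4534·0.0000] = 10.9388

10.94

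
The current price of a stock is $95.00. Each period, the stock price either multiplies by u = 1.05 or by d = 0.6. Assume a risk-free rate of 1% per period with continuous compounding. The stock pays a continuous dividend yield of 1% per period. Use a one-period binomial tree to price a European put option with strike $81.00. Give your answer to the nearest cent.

$2.64

Per-period risk-free factor R = e^0.01 = 1.0101; dividend-adjusted growth = e^(0.01−0.01) = 1.0000.
Risk-neutral probability p = (1.0000 − 0.6)/(1.05 − 0.6) = 0.4000/0.4500 = 0.8889
Terminal stock prices: S_u = 99.75, S_d = 57
Terminal payoffs (K − S): max(-18.75, 0) = 0, max(24, 0) = 24
Node 0 (S = 95): V_0 = e^(−0.01)·[0.8889·0.0000 + 0.1111·24.0000] = 2.6401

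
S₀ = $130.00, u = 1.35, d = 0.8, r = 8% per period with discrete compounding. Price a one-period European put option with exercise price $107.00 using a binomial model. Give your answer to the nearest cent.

Risk-neutral probability p = (1 + 0.08 − 0.8)/(1.35 − 0.8) = 0.2800/0.5500 = 0.5091
Terminal stock prices: S_u = 175.5, S_d = 104
Terminal payoffs (K − S): max(-68.5, 0) = 0, max(3, 0) = 3
Node 0 (S = 130): V_0 = 1/1.08·[0.5091·0.0000 + 0.4909·3.0000] = 1.3636

$1.36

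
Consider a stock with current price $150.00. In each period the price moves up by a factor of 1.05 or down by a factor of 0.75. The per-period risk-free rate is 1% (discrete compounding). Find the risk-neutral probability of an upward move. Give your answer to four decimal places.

Risk-neutral probability p = (1 + 0.01 − 0.75)/(1.05 − 0.75) = 0.2600/0.3000 = 0.8667

p = 0.8667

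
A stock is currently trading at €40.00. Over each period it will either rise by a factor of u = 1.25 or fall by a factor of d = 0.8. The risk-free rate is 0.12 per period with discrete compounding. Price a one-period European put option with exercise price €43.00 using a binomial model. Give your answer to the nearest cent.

Risk-neutral probability p = (1 + 0.12 − 0.8)/(1.25 − 0.8) = 0.3200/0.4500 = 0.7111
Terminal stock prices: S_u = 50, S_d = 32
Terminal payoffs (K − S): max(-7, 0) = 0, max(11, 0) = 11
Node 0 (S = 40): V_0 = 1/1.12·[0.7111·0.0000 + 0.2889·11.0000] = 2.8373

€2.84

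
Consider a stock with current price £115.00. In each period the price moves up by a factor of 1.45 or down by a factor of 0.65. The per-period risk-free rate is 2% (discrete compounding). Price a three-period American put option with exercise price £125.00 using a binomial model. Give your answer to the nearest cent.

Risk-neutral probability p = (1 + 0.02 − 0.65)/(1.45 − 0.65) = 0.3700/0.8000 = 0.4625
Terminal stock prices: S_uuu = 350.6, S_uud = 157.2, S_udd = 70.45, S_ddd = 31.58
Terminal payoffs (K − S): max(-225.6, 0) = 0, max(-32.16, 0) = 0, max(54.55, 0) = 54.55, max(93.42, 0) = 93.42
Node uu (S = 241.8): continuation = 1/1.02·[0.4625·0.0000 + 0.5375·0.0000] = 0.0000; exercise value = 0.0000 ≤ continuation, so V_uu = 0.0000
Node ud (S = 108.4): continuation = 1/1.02·[0.4625·0.0000 + 0.5375·54.5481] = 28.7447; exercise value = 16.6125 ≤ continuation, so V_ud = 28.7447
Node dd (S = 48.59): continuation = 1/1.02·[0.4625·54.5481 + 0.5375·93.4181] = 73.9615; exercise value = 76.4125 > continuation, so V_dd = 76.4125 (exercise)
Node u (S = 166.8): continuation = 1/1.02·[0.4625·0.0000 + 0.5375·28.7447] = 15.1473; exercise value = 0.0000 ≤ continuation, so V_u = 15.1473
Node d (S = 74.75): continuation = 1/1.02·[0.4625·28.7447 + 0.5375·76.4125] = 53.3002; exercise value = 50.2500 ≤ continuation, so V_d = 53.3002
Node 0 (S = 115): continuation = 1/1.02·[0.4625·15.1473 + 0.5375·53.3002] = 34.9554; exercise value = 10.0000 ≤ continuation, so V_0 = 34.9554

£34.96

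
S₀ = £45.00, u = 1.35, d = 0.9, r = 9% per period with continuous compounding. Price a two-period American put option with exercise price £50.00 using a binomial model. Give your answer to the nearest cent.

£5.00

Risk-neutral probability p = (e^0.09 − 0.9)/(1.35 − 0.9) = 0.1942/0.4500 = 0.4315
Terminal stock prices: S_uu = 82.01, S_ud = 54.68, S_dd = 36.45
Terminal payoffs (K − S): max(-32.01, 0) = 0, max(-4.675, 0) = 0, max(13.55, 0) = 13.55
Node u (S = 60.75): continuation = e^(−0.09)·[0.4315·0.0000 + 0.5685·0.0000] = 0.0000; exercise value = 0.0000 ≤ continuation, so V_u = 0.0000
Node d (S = 40.5): continuation = e^(−0.09)·[0.4315·0.0000 + 0.5685·13.5500] = 7.0402; exercise value = 9.5000 > continuation, so V_d = 9.5000 (exercise)
Node 0 (S = 45): continuation = e^(−0.09)·[0.4315·0.0000 + 0.5685·9.5000] = 4.9359; exercise value = 5.0000 > continuation, so V_0 = 5.0000 (exercise)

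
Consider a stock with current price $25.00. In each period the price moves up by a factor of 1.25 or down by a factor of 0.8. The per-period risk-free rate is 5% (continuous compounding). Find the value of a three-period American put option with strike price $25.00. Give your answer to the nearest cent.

Risk-neutral probability p = (e^0.05 − 0.8)/(1.25 − 0.8) = 0.2513/0.4500 = 0.5584
Terminal stock prices: S_uuu = 48.83, S_uud = 31.25, S_udd = 20, S_ddd = 12.8
Terminal payoffs (K − S): max(-23.83, 0) = 0, max(-6.25, 0) = 0, max(5, 0) = 5, max(12.2, 0) = 12.2
Node uu (S = 39.06): continuation = e^(−0.05)·[0.5584·0.0000 + 0.4416·0.0000] = 0.0000; exercise value = 0.0000 ≤ continuation, so V_uu = 0.0000
Node ud (S = 25): continuation = e^(−0.05)·[0.5584·0.0000 + 0.4416·5.0000] = 2.1004; exercise value = 0.0000 ≤ continuation, so V_ud = 2.1004
Node dd (S = 16): continuation = e^(−0.05)·[0.5584·5.0000 + 0.4416·12.2000] = 7.7807; exercise value = 9.0000 > continuation, so V_dd = 9.0000 (exercise)
Node u (S = 31.25): continuation = e^(−0.05)·[0.5584·0.0000 + 0.4416·2.1004] = 0.8823; exercise value = 0.0000 ≤ continuation, so V_u = 0.8823
Node d (S = 20): continuation = e^(−0.05)·[0.5584·2.1004 + 0.4416·9.0000] = 4.8964; exercise value = 5.0000 > continuation, so V_d = 5.0000 (exercise)
Node 0 (S = 25): continuation = e^(−0.05)·[0.5584·0.8823 + 0.4416·5.0000] = 2.5691; exercise value = 0.0000 ≤ continuation, so V_0 = 2.5691

$2.57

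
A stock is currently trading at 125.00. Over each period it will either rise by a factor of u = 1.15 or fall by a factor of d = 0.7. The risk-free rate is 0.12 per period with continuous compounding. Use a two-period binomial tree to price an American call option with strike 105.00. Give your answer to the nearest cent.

42.82

Risk-neutral probability p = (e^0.12 − 0.7)/(1.15 − 0.7) = 0.4275/0.4500 = 0.9500
Terminal stock prices: S_uu = 165.3, S_ud = 100.6, S_dd = 61.25
Terminal payoffs (S − K): max(60.31, 0) = 60.31, max(-4.375, 0) = 0, max(-43.75, 0) = 0
Node u (S = 143.8): continuation = e^(−0.12)·[0.9500·60.3125 + 0.0500·0.0000] = 50.8174; exercise value = 38.7500 ≤ continuation, so V_u = 50.8174
Node d (S = 87.5): continuation = e^(−0.12)·[0.9500·0.0000 + 0.0500·0.0000] = 0.0000; exercise value = 0.0000 ≤ continuation, so V_d = 0.0000
Node 0 (S = 125): continuation = e^(−0.12)·[0.9500·50.8174 + 0.0500·0.0000] = 42.8171; exercise value = 20.0000 ≤ continuation, so V_0 = 42.8171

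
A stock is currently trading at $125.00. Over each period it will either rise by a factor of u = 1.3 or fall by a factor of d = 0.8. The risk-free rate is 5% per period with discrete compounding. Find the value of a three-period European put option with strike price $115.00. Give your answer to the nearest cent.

Risk-neutral probability p = (1 + 0.05 − 0.8)/(1.3 − 0.8) = 0.2500/0.5000 = 0.5000
Terminal stock prices: S_uuu = 274.6, S_uud = 169, S_udd = 104, S_ddd = 64
Terminal payoffs (K − S): max(-159.6, 0) = 0, max(-54, 0) = 0, max(11, 0) = 11, max(51, 0) = 51
Node uu (S = 211.3): V_uu = 1/1.05·[0.5000·0.0000 + 0.5000·0.0000] = 0.0000
Node ud (S = 130): V_ud = 1/1.05·[0.5000·0.0000 + 0.5000·11.0000] = 5.2381
Node dd (S = 80): V_dd = 1/1.05·[0.5000·11.0000 + 0.5000·51.0000] = 29.5238
Node u (S = 162.5): V_u = 1/1.05·[0.5000·0.0000 + 0.5000·5.2381] = 2.4943
Node d (S = 100): V_d = 1/1.05·[0.5000·5.2381 + 0.5000·29.5238] = 16.5533
Node 0 (S = 125): V_0 = 1/1.05·[0.5000·2.4943 + 0.5000·16.5533] = 9.0703

$9.07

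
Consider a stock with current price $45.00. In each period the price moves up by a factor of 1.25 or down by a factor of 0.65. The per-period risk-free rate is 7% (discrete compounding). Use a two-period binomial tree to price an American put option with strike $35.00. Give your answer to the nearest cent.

Risk-neutral probability p = (1 + 0.07 − 0.65)/(1.25 − 0.65) = 0.4200/0.6000 = 0.7000
Terminal stock prices: S_uu = 70.31, S_ud = 36.56, S_dd = 19.01
Terminal payoffs (K − S): max(-35.31, 0) = 0, max(-1.562, 0) = 0, max(15.99, 0) = 15.99
Node u (S = 56.25): continuation = 1/1.07·[0.7000·0.0000 + 0.3000·0.0000] = 0.0000; exercise value = 0.0000 ≤ continuation, so V_u = 0.0000
Node d (S = 29.25): continuation = 1/1.07·[0.7000·0.0000 + 0.3000·15.9875] = 4.4825; exercise value = 5.7500 > continuation, so V_d = 5.7500 (exercise)
Node 0 (S = 45): continuation = 1/1.07·[0.7000·0.0000 + 0.3000·5.7500] = 1.6121; exercise value = 0.0000 ≤ continuation, so V_0 = 1.6121

$1.61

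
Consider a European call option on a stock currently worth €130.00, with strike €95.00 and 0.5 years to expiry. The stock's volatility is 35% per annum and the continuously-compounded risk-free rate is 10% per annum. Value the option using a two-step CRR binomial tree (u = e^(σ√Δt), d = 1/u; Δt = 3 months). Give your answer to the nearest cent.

€40.35

CRR parameters: u = e^(σ√Δt) = e^(0.35·√0.25) = 1.1912, d = 1/u = 0.8395
Per-period rate: rΔt = 0.1·0.25 = 0.025, so R = e^0.025 = 1.0253
Risk-neutral probability p = (e^0.025 − 0.8395)/(1.1912 − 0.8395) = 0.1859/0.3518 = 0.5283
Terminal stock prices: S_uu = 184.5, S_ud = 130, S_dd = 91.61
Terminal payoffs (S − K): max(89.48, 0) = 89.48, max(35, 0) = 35, max(-3.391, 0) = 0
Node u (S = 154.9): V_u = e^(−0.025)·[0.5283·89.4788 + 0.4717·35.0000] = 62.2076
Node d (S = 109.1): V_d = e^(−0.025)·[0.5283·35.0000 + 0.4717·0.0000] = 18.0347
Node 0 (S = 130): V_0 = e^(−0.025)·[0.5283·62.2076 + 0.4717·18.0347] = 40.3507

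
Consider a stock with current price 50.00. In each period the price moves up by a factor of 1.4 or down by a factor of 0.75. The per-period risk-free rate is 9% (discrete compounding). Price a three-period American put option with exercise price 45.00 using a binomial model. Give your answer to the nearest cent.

4.26

Risk-neutral probability p = (1 + 0.09 − 0.75)/(1.4 − 0.75) = 0.3400/0.6500 = 0.5231
Terminal stock prices: S_uuu = 137.2, S_uud = 73.5, S_udd = 39.38, S_ddd = 21.09
Terminal payoffs (K − S): max(-92.2, 0) = 0, max(-28.5, 0) = 0, max(5.625, 0) = 5.625, max(23.91, 0) = 23.91
Node uu (S = 98): continuation = 1/1.09·[0.5231·0.0000 + 0.4769·0.0000] = 0.0000; exercise value = 0.0000 ≤ continuation, so V_uu = 0.0000
Node ud (S = 52.5): continuation = 1/1.09·[0.5231·0.0000 + 0.4769·5.6250] = 2.4612; exercise value = 0.0000 ≤ continuation, so V_ud = 2.4612
Node dd (S = 28.12): continuation = 1/1.09·[0.5231·5.6250 + 0.4769·23.9062] = 13.1594; exercise value = 16.8750 > continuation, so V_dd = 16.8750 (exercise)
Node u (S = 70): continuation = 1/1.09·[0.5231·0.0000 + 0.4769·2.4612] = 1.0769; exercise value = 0.0000 ≤ continuation, so V_u = 1.0769
Node d (S = 37.5): continuation = 1/1.09·[0.5231·2.4612 + 0.4769·16.8750] = 8.5646; exercise value = 7.5000 ≤ continuation, so V_d = 8.5646
Node 0 (S = 50): continuation = 1/1.09·[0.5231·1.0769 + 0.4769·8.5646] = 4.2642; exercise value = 0.0000 ≤ continuation, so V_0 = 4.2642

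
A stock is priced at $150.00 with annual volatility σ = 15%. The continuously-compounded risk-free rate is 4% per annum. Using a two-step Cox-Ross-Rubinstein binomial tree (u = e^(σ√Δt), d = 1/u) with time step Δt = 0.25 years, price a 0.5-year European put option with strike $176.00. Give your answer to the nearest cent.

$22.51

CRR parameters: u = e^(σ√Δt) = e^(0.15·√0.25) = 1.0779, d = 1/u = 0.9277
Per-period rate: rΔt = 0.04·0.25 = 0.01, so R = e^0.01 = 1.0101
Risk-neutral probability p = (e^0.01 − 0.9277)/(1.0779 − 0.9277) = 0.0823/0.1501 = 0.5482
Terminal stock prices: S_uu = 174.3, S_ud = 150, S_dd = 129.1
Terminal payoffs (K − S): max(1.725, 0) = 1.725, max(26, 0) = 26, max(46.89, 0) = 46.89
Node u (S = 161.7): V_u = e^(−0.01)·[0.5482·1.7249 + 0.4518·26.0000] = 12.5661
Node d (S = 139.2): V_d = e^(−0.01)·[0.5482·26.0000 + 0.4518·46.8938] = 35.0872
Node 0 (S = 150): V_0 = e^(−0.01)·[0.5482·12.5661 + 0.4518·35.0872] = 22.5150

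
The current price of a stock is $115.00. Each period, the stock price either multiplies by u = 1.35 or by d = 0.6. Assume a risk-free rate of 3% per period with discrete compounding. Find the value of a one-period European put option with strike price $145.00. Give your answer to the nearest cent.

$31.48

Risk-neutral probability p = (1 + 0.03 − 0.6)/(1.35 − 0.6) = 0.4300/0.7500 = 0.5733
Terminal stock prices: S_u = 155.2, S_d = 69
Terminal payoffs (K − S): max(-10.25, 0) = 0, max(76, 0) = 76
Node 0 (S = 115): V_0 = 1/1.03·[0.5733·0.0000 + 0.4267·76.0000] = 31.4822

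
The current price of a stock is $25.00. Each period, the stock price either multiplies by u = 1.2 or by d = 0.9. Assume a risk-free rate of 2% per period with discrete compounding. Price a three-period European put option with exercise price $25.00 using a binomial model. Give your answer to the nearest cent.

$1.66

Risk-neutral probability p = (1 + 0.02 − 0.9)/(1.2 − 0.9) = 0.1200/0.3000 = 0.4000
Terminal stock prices: S_uuu = 43.2, S_uud = 32.4, S_udd = 24.3, S_ddd = 18.23
Terminal payoffs (K − S): max(-18.2, 0) = 0, max(-7.4, 0) = 0, max(0.7, 0) = 0.7, max(6.775, 0) = 6.775
Node uu (S = 36): V_uu = 1/1.02·[0.4000·0.0000 + 0.6000·0.0000] = 0.0000
Node ud (S = 27): V_ud = 1/1.02·[0.4000·0.0000 + 0.6000·0.7000] = 0.4118
Node dd (S = 20.25): V_dd = 1/1.02·[0.4000·0.7000 + 0.6000·6.7750] = 4.2598
Node u (S = 30): V_u = 1/1.02·[0.4000·0.0000 + 0.6000·0.4118] = 0.2422
Node d (S = 22.5): V_d = 1/1.02·[0.4000·0.4118 + 0.6000·4.2598] = 2.6672
Node 0 (S = 25): V_0 = 1/1.02·[0.4000·0.2422 + 0.6000·2.6672] = 1.6640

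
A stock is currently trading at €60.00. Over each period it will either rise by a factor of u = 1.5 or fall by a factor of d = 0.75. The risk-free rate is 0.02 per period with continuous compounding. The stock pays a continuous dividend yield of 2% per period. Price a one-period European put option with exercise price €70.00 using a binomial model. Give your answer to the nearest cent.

Per-period risk-free factor R = e^0.02 = 1.0202; dividend-adjusted growth = e^(0.02−0.02) = 1.0000.
Risk-neutral probability p = (1.0000 − 0.75)/(1.5 − 0.75) = 0.2500/0.7500 = 0.3333
Terminal stock prices: S_u = 90, S_d = 45
Terminal payoffs (K − S): max(-20, 0) = 0, max(25, 0) = 25
Node 0 (S = 60): V_0 = e^(−0.02)·[0.3333·0.0000 + 0.6667·25.0000] = 16.3366

€16.34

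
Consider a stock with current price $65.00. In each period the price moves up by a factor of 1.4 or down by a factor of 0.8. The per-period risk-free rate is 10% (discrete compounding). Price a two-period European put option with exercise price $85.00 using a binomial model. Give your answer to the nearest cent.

$14.01

Risk-neutral probability p = (1 + 0.1 − 0.8)/(1.4 − 0.8) = 0.3000/0.6000 = 0.5000
Terminal stock prices: S_uu = 127.4, S_ud = 72.8, S_dd = 41.6
Terminal payoffs (K − S): max(-42.4, 0) = 0, max(12.2, 0) = 12.2, max(43.4, 0) = 43.4
Node u (S = 91): V_u = 1/1.1·[0.5000·0.0000 + 0.5000·12.2000] = 5.5455
Node d (S = 52): V_d = 1/1.1·[0.5000·12.2000 + 0.5000·43.4000] = 25.2727
Node 0 (S = 65): V_0 = 1/1.1·[0.5000·5.5455 + 0.5000·25.2727] = 14.0083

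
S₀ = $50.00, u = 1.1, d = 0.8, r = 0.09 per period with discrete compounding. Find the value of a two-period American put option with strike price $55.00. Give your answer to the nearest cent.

$5.00

Risk-neutral probability p = (1 + 0.09 − 0.8)/(1.1 − 0.8) = 0.2900/0.3000 = 0.9667
Terminal stock prices: S_uu = 60.5, S_ud = 44, S_dd = 32
Terminal payoffs (K − S): max(-5.5, 0) = 0, max(11, 0) = 11, max(23, 0) = 23
Node u (S = 55): continuation = 1/1.09·[0.9667·0.0000 + 0.0333·11.0000] = 0.3364; exercise value = 0.0000 ≤ continuation, so V_u = 0.3364
Node d (S = 40): continuation = 1/1.09·[0.9667·11.0000 + 0.0333·23.0000] = 10.4587; exercise value = 15.0000 > continuation, so V_d = 15.0000 (exercise)
Node 0 (S = 50): continuation = 1/1.09·[0.9667·0.3364 + 0.0333·15.0000] = 0.7570; exercise value = 5.0000 > continuation, so V_0 = 5.0000 (exercise)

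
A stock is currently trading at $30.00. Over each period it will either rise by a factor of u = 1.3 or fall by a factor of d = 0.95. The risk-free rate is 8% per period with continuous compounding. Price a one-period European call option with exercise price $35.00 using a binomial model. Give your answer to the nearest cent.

$1.41

Risk-neutral probability p = (e^0.08 − 0.95)/(1.3 − 0.95) = 0.1333/0.3500 = 0.3808
Terminal stock prices: S_u = 39, S_d = 28.5
Terminal payoffs (S − K): max(4, 0) = 4, max(-6.5, 0) = 0
Node 0 (S = 30): V_0 = e^(−0.08)·[0.3808·4.0000 + 0.6192·0.0000] = 1.4062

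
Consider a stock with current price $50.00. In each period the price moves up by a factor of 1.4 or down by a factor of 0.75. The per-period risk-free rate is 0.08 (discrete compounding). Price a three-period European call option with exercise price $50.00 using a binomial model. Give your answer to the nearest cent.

$16.16

Risk-neutral probability p = (1 + 0.08 − 0.75)/(1.4 − 0.75) = 0.3300/0.6500 = 0.5077
Terminal stock prices: S_uuu = 137.2, S_uud = 73.5, S_udd = 39.38, S_ddd = 21.09
Terminal payoffs (S − K): max(87.2, 0) = 87.2, max(23.5, 0) = 23.5, max(-10.62, 0) = 0, max(-28.91, 0) = 0
Node uu (S = 98): V_uu = 1/1.08·[0.5077·87.2000 + 0.4923·23.5000] = 51.7037
Node ud (S = 52.5): V_ud = 1/1.08·[0.5077·23.5000 + 0.4923·0.0000] = 11.0470
Node dd (S = 28.12): V_dd = 1/1.08·[0.5077·0.0000 + 0.4923·0.0000] = 0.0000
Node u (S = 70): V_u = 1/1.08·[0.5077·51.7037 + 0.4923·11.0470] = 29.3408
Node d (S = 37.5): V_d = 1/1.08·[0.5077·11.0470 + 0.4923·0.0000] = 5.1930
Node 0 (S = 50): V_0 = 1/1.08·[0.5077·29.3408 + 0.4923·5.1930] = 16.1599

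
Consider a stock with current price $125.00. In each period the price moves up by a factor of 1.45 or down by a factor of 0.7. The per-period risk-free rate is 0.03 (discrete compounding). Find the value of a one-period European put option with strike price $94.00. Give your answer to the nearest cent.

Risk-neutral probability p = (1 + 0.03 − 0.7)/(1.45 − 0.7) = 0.3300/0.7500 = 0.4400
Terminal stock prices: S_u = 181.2, S_d = 87.5
Terminal payoffs (K − S): max(-87.25, 0) = 0, max(6.5, 0) = 6.5
Node 0 (S = 125): V_0 = 1/1.03·[0.4400·0.0000 + 0.5600·6.5000] = 3.5340

$3.53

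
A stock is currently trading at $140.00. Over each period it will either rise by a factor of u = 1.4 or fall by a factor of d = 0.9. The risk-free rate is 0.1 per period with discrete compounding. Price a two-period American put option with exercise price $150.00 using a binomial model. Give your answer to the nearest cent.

Risk-neutral probability p = (1 + 0.1 − 0.9)/(1.4 − 0.9) = 0.2000/0.5000 = 0.4000
Terminal stock prices: S_uu = 274.4, S_ud = 176.4, S_dd = 113.4
Terminal payoffs (K − S): max(-124.4, 0) = 0, max(-26.4, 0) = 0, max(36.6, 0) = 36.6
Node u (S = 196): continuation = 1/1.1·[0.4000·0.0000 + 0.6000·0.0000] = 0.0000; exercise value = 0.0000 ≤ continuation, so V_u = 0.0000
Node d (S = 126): continuation = 1/1.1·[0.4000·0.0000 + 0.6000·36.6000] = 19.9636; exercise value = 24.0000 > continuation, so V_d = 24.0000 (exercise)
Node 0 (S = 140): continuation = 1/1.1·[0.4000·0.0000 + 0.6000·24.0000] = 13.0909; exercise value = 10.0000 ≤ continuation, so V_0 = 13.0909

$13.09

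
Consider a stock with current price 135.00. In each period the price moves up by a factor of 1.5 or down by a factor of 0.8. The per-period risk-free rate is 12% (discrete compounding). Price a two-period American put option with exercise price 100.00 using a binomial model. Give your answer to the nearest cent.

3.20

Risk-neutral probability p = (1 + 0.12 − 0.8)/(1.5 − 0.8) = 0.3200/0.7000 = 0.4571
Terminal stock prices: S_uu = 303.8, S_ud = 162, S_dd = 86.4
Terminal payoffs (K − S): max(-203.8, 0) = 0, max(-62, 0) = 0, max(13.6, 0) = 13.6
Node u (S = 202.5): continuation = 1/1.12·[0.4571·0.0000 + 0.5429·0.0000] = 0.0000; exercise value = 0.0000 ≤ continuation, so V_u = 0.0000
Node d (S = 108): continuation = 1/1.12·[0.4571·0.0000 + 0.5429·13.6000] = 6.5918; exercise value = 0.0000 ≤ continuation, so V_d = 6.5918
Node 0 (S = 135): continuation = 1/1.12·[0.4571·0.0000 + 0.5429·6.5918] = 3.1950; exercise value = 0.0000 ≤ continuation, so V_0 = 3.1950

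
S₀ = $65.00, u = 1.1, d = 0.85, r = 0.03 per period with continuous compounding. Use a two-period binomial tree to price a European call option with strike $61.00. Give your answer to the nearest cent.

Risk-neutral probability p = (e^0.03 − 0.85)/(1.1 − 0.85) = 0.1805/0.2500 = 0.7218
Terminal stock prices: S_uu = 78.65, S_ud = 60.77, S_dd = 46.96
Terminal payoffs (S − K): max(17.65, 0) = 17.65, max(-0.225, 0) = 0, max(-14.04, 0) = 0
Node u (S = 71.5): V_u = e^(−0.03)·[0.7218·17.6500 + 0.2782·0.0000] = 12.3636
Node d (S = 55.25): V_d = e^(−0.03)·[0.7218·0.0000 + 0.2782·0.0000] = 0.0000
Node 0 (S = 65): V_0 = e^(−0.03)·[0.7218·12.3636 + 0.2782·0.0000] = 8.6605

$8.66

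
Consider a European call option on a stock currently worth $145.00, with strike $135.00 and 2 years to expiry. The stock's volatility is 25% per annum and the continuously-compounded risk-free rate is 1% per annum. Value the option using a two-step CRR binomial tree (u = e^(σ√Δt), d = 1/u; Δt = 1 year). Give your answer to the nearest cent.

CRR parameters: u = e^(σ√Δt) = e^(0.25·√1) = 1.2840, d = 1/u = 0.7788
Per-period rate: rΔt = 0.01·1 = 0.01, so R = e^0.01 = 1.0101
Risk-neutral probability p = (e^0.01 − 0.7788)/(1.2840 − 0.7788) = 0.2312/0.5052 = 0.4577
Terminal stock prices: S_uu = 239.1, S_ud = 145, S_dd = 87.95
Terminal payoffs (S − K): max(104.1, 0) = 104.1, max(10, 0) = 10, max(-47.05, 0) = 0
Node u (S = 186.2): V_u = e^(−0.01)·[0.4577·104.0646 + 0.5423·10.0000] = 52.5270
Node d (S = 112.9): V_d = e^(−0.01)·[0.4577·10.0000 + 0.5423·0.0000] = 4.5316
Node 0 (S = 145): V_0 = e^(−0.01)·[0.4577·52.5270 + 0.5423·4.5316] = 26.2362

$26.24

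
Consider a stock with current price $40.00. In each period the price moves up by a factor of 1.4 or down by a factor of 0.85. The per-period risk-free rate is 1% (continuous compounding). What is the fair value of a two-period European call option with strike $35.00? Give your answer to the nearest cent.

$8.70

Risk-neutral probability p = (e^0.01 − 0.85)/(1.4 − 0.85) = 0.1601/0.5500 = 0.2910
Terminal stock prices: S_uu = 78.4, S_ud = 47.6, S_dd = 28.9
Terminal payoffs (S − K): max(43.4, 0) = 43.4, max(12.6, 0) = 12.6, max(-6.1, 0) = 0
Node u (S = 56): V_u = e^(−0.01)·[0.2910·43.4000 + 0.7090·12.6000] = 21.3483
Node d (S = 34): V_d = e^(−0.01)·[0.2910·12.6000 + 0.7090·0.0000] = 3.6301
Node 0 (S = 40): V_0 = e^(−0.01)·[0.2910·21.3483 + 0.7090·3.6301] = 8.6987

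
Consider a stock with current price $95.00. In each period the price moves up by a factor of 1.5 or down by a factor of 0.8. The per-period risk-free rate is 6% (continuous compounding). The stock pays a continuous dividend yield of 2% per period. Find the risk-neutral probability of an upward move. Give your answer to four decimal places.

p = 0.3440

Per-period risk-free factor R = e^0.06 = 1.0618; dividend-adjusted growth = e^(0.06−0.02) = 1.0408.
Risk-neutral probability p = (1.0408 − 0.8)/(1.5 − 0.8) = 0.2408/0.7000 = 0.3440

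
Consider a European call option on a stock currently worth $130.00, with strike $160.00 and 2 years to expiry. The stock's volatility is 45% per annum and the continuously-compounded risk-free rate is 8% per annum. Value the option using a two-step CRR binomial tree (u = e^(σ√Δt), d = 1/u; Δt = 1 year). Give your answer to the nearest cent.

$31.21

CRR parameters: u = e^(σ√Δt) = e^(0.45·√1) = 1.5683, d = 1/u = 0.6376
Per-period rate: rΔt = 0.08·1 = 0.08, so R = e^0.08 = 1.0833
Risk-neutral probability p = (e^0.08 − 0.6376)/(1.5683 − 0.6376) = 0.4457/0.9307 = 0.4789
Terminal stock prices: S_uu = 319.7, S_ud = 130, S_dd = 52.85
Terminal payoffs (S − K): max(159.7, 0) = 159.7, max(-30, 0) = 0, max(-107.1, 0) = 0
Node u (S = 203.9): V_u = e^(−0.08)·[0.4789·159.7484 + 0.5211·0.0000] = 70.6144
Node d (S = 82.89): V_d = e^(−0.08)·[0.4789·0.0000 + 0.5211·0.0000] = 0.0000
Node 0 (S = 130): V_0 = e^(−0.08)·[0.4789·70.6144 + 0.5211·0.0000] = 31.2140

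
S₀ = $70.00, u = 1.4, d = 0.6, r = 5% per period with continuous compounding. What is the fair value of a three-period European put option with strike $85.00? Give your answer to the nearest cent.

$19.70

Risk-neutral probability p = (e^0.05 − 0.6)/(1.4 − 0.6) = 0.4513/0.8000 = 0.5641
Terminal stock prices: S_uuu = 192.1, S_uud = 82.32, S_udd = 35.28, S_ddd = 15.12
Terminal payoffs (K − S): max(-107.1, 0) = 0, max(2.68, 0) = 2.68, max(49.72, 0) = 49.72, max(69.88, 0) = 69.88
Node uu (S = 137.2): V_uu = e^(−0.05)·[0.5641·0.0000 + 0.4359·2.6800] = 1.1113
Node ud (S = 58.8): V_ud = e^(−0.05)·[0.5641·2.6800 + 0.4359·49.7200] = 22.0545
Node dd (S = 25.2): V_dd = e^(−0.05)·[0.5641·49.7200 + 0.4359·69.8800] = 55.6545
Node u (S = 98): V_u = e^(−0.05)·[0.5641·1.1113 + 0.4359·22.0545] = 9.7412
Node d (S = 42): V_d = e^(−0.05)·[0.5641·22.0545 + 0.4359·55.6545] = 34.9112
Node 0 (S = 70): V_0 = e^(−0.05)·[0.5641·9.7412 + 0.4359·34.9112] = 19.7029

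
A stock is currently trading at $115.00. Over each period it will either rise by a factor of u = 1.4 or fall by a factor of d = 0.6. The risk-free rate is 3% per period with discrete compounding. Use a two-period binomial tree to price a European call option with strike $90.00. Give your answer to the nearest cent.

Risk-neutral probability p = (1 + 0.03 − 0.6)/(1.4 − 0.6) = 0.4300/0.8000 = 0.5375
Terminal stock prices: S_uu = 225.4, S_ud = 96.6, S_dd = 41.4
Terminal payoffs (S − K): max(135.4, 0) = 135.4, max(6.6, 0) = 6.6, max(-48.6, 0) = 0
Node u (S = 161): V_u = 1/1.03·[0.5375·135.4000 + 0.4625·6.6000] = 73.6214
Node d (S = 69): V_d = 1/1.03·[0.5375·6.6000 + 0.4625·0.0000] = 3.4442
Node 0 (S = 115): V_0 = 1/1.03·[0.5375·73.6214 + 0.4625·3.4442] = 39.9654

$39.97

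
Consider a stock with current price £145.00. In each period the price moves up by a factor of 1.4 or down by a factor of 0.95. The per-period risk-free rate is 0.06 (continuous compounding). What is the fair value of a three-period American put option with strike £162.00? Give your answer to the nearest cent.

Risk-neutral probability p = (e^0.06 − 0.95)/(1.4 − 0.95) = 0.1118/0.4500 = 0.2485
Terminal stock prices: S_uuu = 397.9, S_uud = 270, S_udd = 183.2, S_ddd = 124.3
Terminal payoffs (K − S): max(-235.9, 0) = 0, max(-108, 0) = 0, max(-21.21, 0) = 0, max(37.68, 0) = 37.68
Node uu (S = 284.2): continuation = e^(−0.06)·[0.2485·0.0000 + 0.7515·0.0000] = 0.0000; exercise value = 0.0000 ≤ continuation, so V_uu = 0.0000
Node ud (S = 192.8): continuation = e^(−0.06)·[0.2485·0.0000 + 0.7515·0.0000] = 0.0000; exercise value = 0.0000 ≤ continuation, so V_ud = 0.0000
Node dd (S = 130.9): continuation = e^(−0.06)·[0.2485·0.0000 + 0.7515·37.6806] = 26.6670; exercise value = 31.1375 > continuation, so V_dd = 31.1375 (exercise)
Node u (S = 203): continuation = e^(−0.06)·[0.2485·0.0000 + 0.7515·0.0000] = 0.0000; exercise value = 0.0000 ≤ continuation, so V_u = 0.0000
Node d (S = 137.8): continuation = e^(−0.06)·[0.2485·0.0000 + 0.7515·31.1375] = 22.0364; exercise value = 24.2500 > continuation, so V_d = 24.2500 (exercise)
Node 0 (S = 145): continuation = e^(−0.06)·[0.2485·0.0000 + 0.7515·24.2500] = 17.1620; exercise value = 17.0000 ≤ continuation, so V_0 = 17.1620

£17.16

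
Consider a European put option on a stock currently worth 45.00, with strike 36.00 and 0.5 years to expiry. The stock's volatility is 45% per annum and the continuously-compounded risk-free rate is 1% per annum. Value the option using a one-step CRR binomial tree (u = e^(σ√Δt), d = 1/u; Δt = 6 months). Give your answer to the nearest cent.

CRR parameters: u = e^(σ√Δt) = e^(0.45·√0.5) = 1.3746, d = 1/u = 0.7275
Per-period rate: rΔt = 0.01·0.5 = 0.005, so R = e^0.005 = 1.0050
Risk-neutral probability p = (e^0.005 − 0.7275)/(1.3746 − 0.7275) = 0.2776/0.6472 = 0.4289
Terminal stock prices: S_u = 61.86, S_d = 32.74
Terminal payoffs (K − S): max(-25.86, 0) = 0, max(3.264, 0) = 3.264
Node 0 (S = 45): V_0 = e^(−0.005)·[0.4289·0.0000 + 0.5711·3.2644] = 1.8551

1.86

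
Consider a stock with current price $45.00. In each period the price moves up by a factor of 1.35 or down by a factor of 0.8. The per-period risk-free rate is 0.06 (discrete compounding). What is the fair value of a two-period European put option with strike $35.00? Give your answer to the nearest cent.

$1.53

Risk-neutral probability p = (1 + 0.06 − 0.8)/(1.35 − 0.8) = 0.2600/0.5500 = 0.4727
Terminal stock prices: S_uu = 82.01, S_ud = 48.6, S_dd = 28.8
Terminal payoffs (K − S): max(-47.01, 0) = 0, max(-13.6, 0) = 0, max(6.2, 0) = 6.2
Node u (S = 60.75): V_u = 1/1.06·[0.4727·0.0000 + 0.5273·0.0000] = 0.0000
Node d (S = 36): V_d = 1/1.06·[0.4727·0.0000 + 0.5273·6.2000] = 3.0840
Node 0 (S = 45): V_0 = 1/1.06·[0.4727·0.0000 + 0.5273·3.0840] = 1.5341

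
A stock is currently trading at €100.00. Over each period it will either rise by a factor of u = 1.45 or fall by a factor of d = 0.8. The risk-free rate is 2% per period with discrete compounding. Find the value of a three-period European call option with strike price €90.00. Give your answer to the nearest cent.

Risk-neutral probability p = (1 + 0.02 − 0.8)/(1.45 − 0.8) = 0.2200/0.6500 = 0.3385
Terminal stock prices: S_uuu = 304.9, S_uud = 168.2, S_udd = 92.8, S_ddd = 51.2
Terminal payoffs (S − K): max(214.9, 0) = 214.9, max(78.2, 0) = 78.2, max(2.8, 0) = 2.8, max(-38.8, 0) = 0
Node uu (S = 210.2): V_uu = 1/1.02·[0.3385·214.8625 + 0.6615·78.2000] = 122.0147
Node ud (S = 116): V_ud = 1/1.02·[0.3385·78.2000 + 0.6615·2.8000] = 27.7647
Node dd (S = 64): V_dd = 1/1.02·[0.3385·2.8000 + 0.6615·0.0000] = 0.9291
Node u (S = 145): V_u = 1/1.02·[0.3385·122.0147 + 0.6615·27.7647] = 58.4948
Node d (S = 80): V_d = 1/1.02·[0.3385·27.7647 + 0.6615·0.9291] = 9.8156
Node 0 (S = 100): V_0 = 1/1.02·[0.3385·58.4948 + 0.6615·9.8156] = 25.7761

€25.78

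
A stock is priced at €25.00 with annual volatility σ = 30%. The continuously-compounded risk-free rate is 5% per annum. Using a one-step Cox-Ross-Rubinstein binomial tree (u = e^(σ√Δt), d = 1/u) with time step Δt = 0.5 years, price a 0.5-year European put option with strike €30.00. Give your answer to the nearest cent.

CRR parameters: u = e^(σ√Δt) = e^(0.3·√0.5) = 1.2363, d = 1/u = 0.8089
Per-period rate: rΔt = 0.05·0.5 = 0.025, so R = e^0.025 = 1.0253
Risk-neutral probability p = (e^0.025 − 0.8089)/(1.2363 − 0.8089) = 0.2165/0.4275 = 0.5064
Terminal stock prices: S_u = 30.91, S_d = 20.22
Terminal payoffs (K − S): max(-0.9078, 0) = 0, max(9.779, 0) = 9.779
Node 0 (S = 25): V_0 = e^(−0.025)·[0.5064·0.0000 + 0.4936·9.7786] = 4.7076

€4.71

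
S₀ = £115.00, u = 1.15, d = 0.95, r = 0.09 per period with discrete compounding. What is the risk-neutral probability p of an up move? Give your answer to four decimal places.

Risk-neutral probability p = (1 + 0.09 − 0.95)/(1.15 − 0.95) = 0.1400/0.2000 = 0.7000

p = 0.7000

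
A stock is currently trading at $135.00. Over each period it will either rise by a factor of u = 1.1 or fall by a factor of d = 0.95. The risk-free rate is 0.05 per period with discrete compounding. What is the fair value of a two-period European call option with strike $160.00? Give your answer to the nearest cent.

Risk-neutral probability p = (1 + 0.05 − 0.95)/(1.1 − 0.95) = 0.1000/0.1500 = 0.6667
Terminal stock prices: S_uu = 163.4, S_ud = 141.1, S_dd = 121.8
Terminal payoffs (S − K): max(3.35, 0) = 3.35, max(-18.93, 0) = 0, max(-38.16, 0) = 0
Node u (S = 148.5): V_u = 1/1.05·[0.6667·3.3500 + 0.3333·0.0000] = 2.1270
Node d (S = 128.2): V_d = 1/1.05·[0.6667·0.0000 + 0.3333·0.0000] = 0.0000
Node 0 (S = 135): V_0 = 1/1.05·[0.6667·2.1270 + 0.3333·0.0000] = 1.3505

$1.35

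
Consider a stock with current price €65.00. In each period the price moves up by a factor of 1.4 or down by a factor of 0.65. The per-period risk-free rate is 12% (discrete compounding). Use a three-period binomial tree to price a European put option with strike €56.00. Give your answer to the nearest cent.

Risk-neutral probability p = (1 + 0.12 − 0.65)/(1.4 − 0.65) = 0.4700/0.7500 = 0.6267
Terminal stock prices: S_uuu = 178.4, S_uud = 82.81, S_udd = 38.45, S_ddd = 17.85
Terminal payoffs (K − S): max(-122.4, 0) = 0, max(-26.81, 0) = 0, max(17.55, 0) = 17.55, max(38.15, 0) = 38.15
Node uu (S = 127.4): V_uu = 1/1.12·[0.6267·0.0000 + 0.3733·0.0000] = 0.0000
Node ud (S = 59.15): V_ud = 1/1.12·[0.6267·0.0000 + 0.3733·17.5525] = 5.8508
Node dd (S = 27.46): V_dd = 1/1.12·[0.6267·17.5525 + 0.3733·38.1494] = 22.5375
Node u (S = 91): V_u = 1/1.12·[0.6267·0.0000 + 0.3733·5.8508] = 1.9503
Node d (S = 42.25): V_d = 1/1.12·[0.6267·5.8508 + 0.3733·22.5375] = 10.7862
Node 0 (S = 65): V_0 = 1/1.12·[0.6267·1.9503 + 0.3733·10.7862] = 4.6866

€4.69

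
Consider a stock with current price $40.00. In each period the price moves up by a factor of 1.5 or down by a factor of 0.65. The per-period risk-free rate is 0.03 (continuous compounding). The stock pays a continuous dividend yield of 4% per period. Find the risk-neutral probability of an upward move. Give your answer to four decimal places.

Per-period risk-free factor R = e^0.03 = 1.0305; dividend-adjusted growth = e^(0.03−0.04) = 0.9900.
Risk-neutral probability p = (0.9900 − 0.65)/(1.5 − 0.65) = 0.3400/0.8500 = 0.4001

p = 0.4001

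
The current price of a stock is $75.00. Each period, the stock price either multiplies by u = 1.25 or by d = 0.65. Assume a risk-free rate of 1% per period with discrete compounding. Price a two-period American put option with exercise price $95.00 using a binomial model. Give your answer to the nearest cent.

$26.33

Risk-neutral probability p = (1 + 0.01 − 0.65)/(1.25 − 0.65) = 0.3600/0.6000 = 0.6000
Terminal stock prices: S_uu = 117.2, S_ud = 60.94, S_dd = 31.69
Terminal payoffs (K − S): max(-22.19, 0) = 0, max(34.06, 0) = 34.06, max(63.31, 0) = 63.31
Node u (S = 93.75): continuation = 1/1.01·[0.6000·0.0000 + 0.4000·34.0625] = 13.4901; exercise value = 1.2500 ≤ continuation, so V_u = 13.4901
Node d (S = 48.75): continuation = 1/1.01·[0.6000·34.0625 + 0.4000·63.3125] = 45.3094; exercise value = 46.2500 > continuation, so V_d = 46.2500 (exercise)
Node 0 (S = 75): continuation = 1/1.01·[0.6000·13.4901 + 0.4000·46.2500] = 26.3308; exercise value = 20.0000 ≤ continuation, so V_0 = 26.3308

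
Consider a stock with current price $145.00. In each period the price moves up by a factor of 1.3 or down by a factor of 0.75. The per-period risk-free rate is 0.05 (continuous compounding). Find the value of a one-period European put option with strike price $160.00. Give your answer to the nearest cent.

$22.05

Risk-neutral probability p = (e^0.05 − 0.75)/(1.3 − 0.75) = 0.3013/0.5500 = 0.5478
Terminal stock prices: S_u = 188.5, S_d = 108.8
Terminal payoffs (K − S): max(-28.5, 0) = 0, max(51.25, 0) = 51.25
Node 0 (S = 145): V_0 = e^(−0.05)·[0.5478·0.0000 + 0.4522·51.2500] = 22.0467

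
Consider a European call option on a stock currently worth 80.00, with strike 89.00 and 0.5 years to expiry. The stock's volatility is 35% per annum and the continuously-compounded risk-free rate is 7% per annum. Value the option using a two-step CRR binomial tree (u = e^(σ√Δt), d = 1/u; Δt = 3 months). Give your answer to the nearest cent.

CRR parameters: u = e^(σ√Δt) = e^(0.35·√0.25) = 1.1912, d = 1/u = 0.8395
Per-period rate: rΔt = 0.07·0.25 = 0.0175, so R = e^0.0175 = 1.0177
Risk-neutral probability p = (e^0.0175 − 0.8395)/(1.1912 − 0.8395) = 0.1782/0.3518 = 0.5065
Terminal stock prices: S_uu = 113.5, S_ud = 80, S_dd = 56.38
Terminal payoffs (S − K): max(24.53, 0) = 24.53, max(-9, 0) = 0, max(-32.62, 0) = 0
Node u (S = 95.3): V_u = e^(−0.0175)·[0.5065·24.5254 + 0.4935·0.0000] = 12.2077
Node d (S = 67.16): V_d = e^(−0.0175)·[0.5065·0.0000 + 0.4935·0.0000] = 0.0000
Node 0 (S = 80): V_0 = e^(−0.0175)·[0.5065·12.2077 + 0.4935·0.0000] = 6.0765

6.08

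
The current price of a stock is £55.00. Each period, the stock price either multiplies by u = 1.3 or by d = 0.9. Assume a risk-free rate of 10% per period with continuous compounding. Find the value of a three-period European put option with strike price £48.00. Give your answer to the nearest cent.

£0.68

Risk-neutral probability p = (e^0.1 − 0.9)/(1.3 − 0.9) = 0.2052/0.4000 = 0.5129
Terminal stock prices: S_uuu = 120.8, S_uud = 83.66, S_udd = 57.92, S_ddd = 40.1
Terminal payoffs (K − S): max(-72.84, 0) = 0, max(-35.66, 0) = 0, max(-9.915, 0) = 0, max(7.905, 0) = 7.905
Node uu (S = 92.95): V_uu = e^(−0.1)·[0.5129·0.0000 + 0.4871·0.0000] = 0.0000
Node ud (S = 64.35): V_ud = e^(−0.1)·[0.5129·0.0000 + 0.4871·0.0000] = 0.0000
Node dd (S = 44.55): V_dd = e^(−0.1)·[0.5129·0.0000 + 0.4871·7.9050] = 3.4839
Node u (S = 71.5): V_u = e^(−0.1)·[0.5129·0.0000 + 0.4871·0.0000] = 0.0000
Node d (S = 49.5): V_d = e^(−0.1)·[0.5129·0.0000 + 0.4871·3.4839] = 1.5354
Node 0 (S = 55): V_0 = e^(−0.1)·[0.5129·0.0000 + 0.4871·1.5354] = 0.6767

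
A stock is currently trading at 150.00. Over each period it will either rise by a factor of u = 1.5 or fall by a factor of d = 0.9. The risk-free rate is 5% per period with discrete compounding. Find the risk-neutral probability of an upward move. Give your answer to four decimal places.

Risk-neutral probability p = (1 + 0.05 − 0.9)/(1.5 − 0.9) = 0.1500/0.6000 = 0.2500

p = 0.2500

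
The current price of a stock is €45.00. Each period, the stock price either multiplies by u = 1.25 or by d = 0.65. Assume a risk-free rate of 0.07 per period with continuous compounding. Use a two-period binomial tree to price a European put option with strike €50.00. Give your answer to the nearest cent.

Risk-neutral probability p = (e^0.07 − 0.65)/(1.25 − 0.65) = 0.4225/0.6000 = 0.7042
Terminal stock prices: S_uu = 70.31, S_ud = 36.56, S_dd = 19.01
Terminal payoffs (K − S): max(-20.31, 0) = 0, max(13.44, 0) = 13.44, max(30.99, 0) = 30.99
Node u (S = 56.25): V_u = e^(−0.07)·[0.7042·0.0000 + 0.2958·13.4375] = 3.7063
Node d (S = 29.25): V_d = e^(−0.07)·[0.7042·13.4375 + 0.2958·30.9875] = 17.3697
Node 0 (S = 45): V_0 = e^(−0.07)·[0.7042·3.7063 + 0.2958·17.3697] = 7.2244

€7.22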